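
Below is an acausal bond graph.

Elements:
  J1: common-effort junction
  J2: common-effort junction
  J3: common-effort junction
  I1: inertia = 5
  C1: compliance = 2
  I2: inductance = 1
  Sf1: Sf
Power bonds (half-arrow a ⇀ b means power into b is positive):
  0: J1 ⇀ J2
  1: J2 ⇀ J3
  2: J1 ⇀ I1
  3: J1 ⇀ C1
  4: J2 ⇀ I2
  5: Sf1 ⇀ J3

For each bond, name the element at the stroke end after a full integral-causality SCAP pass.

#5 stroke at Sf1  (source Sf1 imposes f)
#1 stroke at J3  (J3: last free bond brings effort in)
#2 stroke at I1  (I1 integral (f out))
#3 stroke at J1  (C1 integral (e out))
#0 stroke at J2  (J1: bond 3 brought effort, rest push out)
#4 stroke at I2  (0-jn J2 has e-setter on 0)

b0 →J2
b1 →J3
b2 →I1
b3 →J1
b4 →I2
b5 →Sf1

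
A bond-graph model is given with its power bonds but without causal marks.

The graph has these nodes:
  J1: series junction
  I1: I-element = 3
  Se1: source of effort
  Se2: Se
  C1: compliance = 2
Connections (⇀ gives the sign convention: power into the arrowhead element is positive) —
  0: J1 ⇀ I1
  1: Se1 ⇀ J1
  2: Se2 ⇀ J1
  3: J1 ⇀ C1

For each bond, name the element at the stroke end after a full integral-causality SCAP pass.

b0 |I1
b1 |J1
b2 |J1
b3 |J1

#1 stroke at J1  (Se1 (Se) sets effort on bond)
#2 stroke at J1  (Se2 (Se) sets effort on bond)
#0 stroke at I1  (I1: I, integral causality)
#3 stroke at J1  (1-jn J1 has f-setter on 0)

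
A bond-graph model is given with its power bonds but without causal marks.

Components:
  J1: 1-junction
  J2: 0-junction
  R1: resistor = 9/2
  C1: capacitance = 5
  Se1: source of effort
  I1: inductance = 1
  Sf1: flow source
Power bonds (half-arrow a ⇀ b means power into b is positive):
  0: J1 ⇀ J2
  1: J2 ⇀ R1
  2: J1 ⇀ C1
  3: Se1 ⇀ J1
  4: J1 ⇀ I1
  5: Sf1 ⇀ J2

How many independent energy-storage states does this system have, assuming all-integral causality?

2  (C1, I1 all integral)

bond 3 |J1  (Se1 (Se) sets effort on bond)
bond 5 |Sf1  (source Sf1 imposes f)
bond 2 |J1  (prefer integral on C1)
bond 4 |I1  (prefer integral on I1)
bond 0 |J1  (1-jn J1 has f-setter on 4)
bond 1 |J2  (J2: last free bond brings effort in)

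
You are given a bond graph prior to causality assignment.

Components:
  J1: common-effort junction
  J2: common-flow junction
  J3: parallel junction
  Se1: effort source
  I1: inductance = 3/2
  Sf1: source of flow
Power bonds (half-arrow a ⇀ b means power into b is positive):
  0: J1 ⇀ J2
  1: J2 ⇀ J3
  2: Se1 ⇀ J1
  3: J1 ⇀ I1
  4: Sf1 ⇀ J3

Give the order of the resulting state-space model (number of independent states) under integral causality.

1  (I1 all integral)

β2 stroke→J1  (Se1 fixes effort; stroke away)
β4 stroke→Sf1  (Sf1: flow source, stroke at near end)
β0 stroke→J2  (J1: bond 2 brought effort, rest push out)
β3 stroke→I1  (J1 effort already set via bond 2)
β1 stroke→J3  (closing 1-jn rule on J2)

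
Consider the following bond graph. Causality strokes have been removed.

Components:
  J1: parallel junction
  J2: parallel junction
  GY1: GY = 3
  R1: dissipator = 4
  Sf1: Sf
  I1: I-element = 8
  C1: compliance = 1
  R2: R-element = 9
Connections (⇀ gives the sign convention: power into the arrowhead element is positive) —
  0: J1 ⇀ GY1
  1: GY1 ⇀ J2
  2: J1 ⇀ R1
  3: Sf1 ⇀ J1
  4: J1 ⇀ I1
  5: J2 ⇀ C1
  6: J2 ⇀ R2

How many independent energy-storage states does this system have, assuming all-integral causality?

#3 stroke at Sf1  (source Sf1 imposes f)
#4 stroke at I1  (I1: I, integral causality)
#5 stroke at J2  (prefer integral on C1)
#1 stroke at GY1  (common-e at J2 fixed by 5)
#6 stroke at R2  (J2 effort already set via bond 5)
#0 stroke at GY1  (GY GY1: same side as bond 1)
#2 stroke at J1  (J1 needs exactly one e-in)

2  (C1, I1 all integral)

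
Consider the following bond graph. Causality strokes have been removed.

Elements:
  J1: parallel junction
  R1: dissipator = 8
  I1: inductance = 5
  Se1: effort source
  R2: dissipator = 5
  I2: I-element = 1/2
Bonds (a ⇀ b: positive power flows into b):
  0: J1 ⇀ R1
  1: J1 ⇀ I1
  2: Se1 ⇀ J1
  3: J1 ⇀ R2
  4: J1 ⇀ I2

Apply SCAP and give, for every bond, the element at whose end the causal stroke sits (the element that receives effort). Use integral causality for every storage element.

b2 |J1  (Se1 (Se) sets effort on bond)
b0 |R1  (0-jn J1 has e-setter on 2)
b1 |I1  (J1 effort already set via bond 2)
b3 |R2  (J1 effort already set via bond 2)
b4 |I2  (J1: bond 2 brought effort, rest push out)

b0 →R1
b1 →I1
b2 →J1
b3 →R2
b4 →I2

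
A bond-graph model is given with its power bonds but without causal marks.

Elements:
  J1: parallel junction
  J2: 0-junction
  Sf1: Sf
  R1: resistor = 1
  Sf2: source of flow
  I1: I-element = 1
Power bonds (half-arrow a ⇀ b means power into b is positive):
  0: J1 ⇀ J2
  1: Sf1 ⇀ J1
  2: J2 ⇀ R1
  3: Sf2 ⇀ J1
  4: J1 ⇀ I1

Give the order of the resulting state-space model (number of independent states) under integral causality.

bond 1 stroke→Sf1  (source Sf1 imposes f)
bond 3 stroke→Sf2  (Sf2 fixes flow; stroke at Sf2)
bond 4 stroke→I1  (I1 integral (f out))
bond 0 stroke→J1  (closing 0-jn rule on J1)
bond 2 stroke→J2  (J2: last free bond brings effort in)

1  (I1 all integral)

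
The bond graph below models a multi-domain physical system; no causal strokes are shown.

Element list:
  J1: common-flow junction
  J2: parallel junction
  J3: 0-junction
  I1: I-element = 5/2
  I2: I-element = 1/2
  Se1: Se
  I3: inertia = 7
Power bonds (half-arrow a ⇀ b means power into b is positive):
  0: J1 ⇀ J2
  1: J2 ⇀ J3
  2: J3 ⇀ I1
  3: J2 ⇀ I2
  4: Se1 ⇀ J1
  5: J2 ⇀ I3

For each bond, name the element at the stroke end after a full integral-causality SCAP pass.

#4 |J1  (Se1: effort source, stroke at far end)
#0 |J2  (J1 needs exactly one f-in)
#1 |J3  (J2: bond 0 brought effort, rest push out)
#3 |I2  (J2 effort already set via bond 0)
#5 |I3  (common-e at J2 fixed by 0)
#2 |I1  (common-e at J3 fixed by 1)

#0 stroke→J2
#1 stroke→J3
#2 stroke→I1
#3 stroke→I2
#4 stroke→J1
#5 stroke→I3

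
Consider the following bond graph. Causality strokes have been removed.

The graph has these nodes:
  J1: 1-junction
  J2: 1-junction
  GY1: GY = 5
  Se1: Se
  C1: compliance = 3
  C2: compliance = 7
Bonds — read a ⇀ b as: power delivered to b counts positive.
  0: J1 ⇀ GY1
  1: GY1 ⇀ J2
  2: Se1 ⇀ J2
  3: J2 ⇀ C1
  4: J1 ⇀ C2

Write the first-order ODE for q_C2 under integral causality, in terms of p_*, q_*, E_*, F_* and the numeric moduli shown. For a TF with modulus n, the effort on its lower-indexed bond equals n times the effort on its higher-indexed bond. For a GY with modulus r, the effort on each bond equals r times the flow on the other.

dq_C2/dt = -E_Se1/5 + q_C1/15

#2 stroke→J2  (Se1 fixes effort; stroke away)
#3 stroke→J2  (C1 integral (e out))
#1 stroke→GY1  (J2: last free bond brings flow in)
#0 stroke→GY1  (through GY1, causality inverts; strokes same side of GY1)
#4 stroke→J1  (1-jn J1 has f-setter on 0)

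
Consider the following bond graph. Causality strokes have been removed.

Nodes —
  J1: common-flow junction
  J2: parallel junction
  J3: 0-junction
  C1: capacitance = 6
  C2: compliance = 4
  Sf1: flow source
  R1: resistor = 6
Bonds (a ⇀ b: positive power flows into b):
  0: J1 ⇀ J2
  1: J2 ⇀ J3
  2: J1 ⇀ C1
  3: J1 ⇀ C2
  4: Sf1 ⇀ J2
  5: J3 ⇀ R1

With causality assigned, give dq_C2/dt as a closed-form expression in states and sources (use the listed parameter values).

dq_C2/dt = -F_Sf1 - q_C1/36 - q_C2/24

β4 stroke at Sf1  (Sf1 fixes flow; stroke at Sf1)
β2 stroke at J1  (C1 integral (e out))
β3 stroke at J1  (C2 integral (e out))
β0 stroke at J2  (only one flow-in slot at J1)
β1 stroke at J3  (J2 effort already set via bond 0)
β5 stroke at R1  (common-e at J3 fixed by 1)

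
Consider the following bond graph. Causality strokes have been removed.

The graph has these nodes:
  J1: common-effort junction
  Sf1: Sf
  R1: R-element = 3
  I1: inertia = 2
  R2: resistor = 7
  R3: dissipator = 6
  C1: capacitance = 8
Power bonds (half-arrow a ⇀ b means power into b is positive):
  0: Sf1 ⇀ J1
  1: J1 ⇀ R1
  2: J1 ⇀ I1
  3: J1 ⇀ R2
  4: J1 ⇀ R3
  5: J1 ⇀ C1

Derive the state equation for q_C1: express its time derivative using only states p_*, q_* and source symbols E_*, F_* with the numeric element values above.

dq_C1/dt = F_Sf1 - p_I1/2 - 9*q_C1/112

β0 stroke at Sf1  (Sf1 (Sf) sets flow on bond)
β2 stroke at I1  (I1 integral (f out))
β5 stroke at J1  (C1: C, integral causality)
β1 stroke at R1  (J1 effort already set via bond 5)
β3 stroke at R2  (common-e at J1 fixed by 5)
β4 stroke at R3  (common-e at J1 fixed by 5)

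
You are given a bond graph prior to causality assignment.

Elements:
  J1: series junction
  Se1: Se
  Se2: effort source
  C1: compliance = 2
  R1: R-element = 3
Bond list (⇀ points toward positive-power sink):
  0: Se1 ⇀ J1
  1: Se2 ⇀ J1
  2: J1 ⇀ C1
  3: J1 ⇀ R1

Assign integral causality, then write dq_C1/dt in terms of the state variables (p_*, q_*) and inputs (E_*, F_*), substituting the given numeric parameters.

dq_C1/dt = E_Se1/3 + E_Se2/3 - q_C1/6

bond 0 stroke→J1  (Se1 fixes effort; stroke away)
bond 1 stroke→J1  (Se2: effort source, stroke at far end)
bond 2 stroke→J1  (C1 outputs effort q/C1)
bond 3 stroke→R1  (J1: last free bond brings flow in)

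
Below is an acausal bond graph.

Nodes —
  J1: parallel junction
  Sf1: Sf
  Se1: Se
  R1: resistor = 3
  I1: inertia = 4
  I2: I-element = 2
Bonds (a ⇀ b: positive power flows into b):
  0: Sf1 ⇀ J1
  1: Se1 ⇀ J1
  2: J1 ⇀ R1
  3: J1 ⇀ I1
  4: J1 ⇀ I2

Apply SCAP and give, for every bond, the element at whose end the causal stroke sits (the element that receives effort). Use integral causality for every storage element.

β0 stroke→Sf1
β1 stroke→J1
β2 stroke→R1
β3 stroke→I1
β4 stroke→I2

b0 |Sf1  (Sf1 fixes flow; stroke at Sf1)
b1 |J1  (source Se1 imposes e)
b2 |R1  (J1: bond 1 brought effort, rest push out)
b3 |I1  (common-e at J1 fixed by 1)
b4 |I2  (0-jn J1 has e-setter on 1)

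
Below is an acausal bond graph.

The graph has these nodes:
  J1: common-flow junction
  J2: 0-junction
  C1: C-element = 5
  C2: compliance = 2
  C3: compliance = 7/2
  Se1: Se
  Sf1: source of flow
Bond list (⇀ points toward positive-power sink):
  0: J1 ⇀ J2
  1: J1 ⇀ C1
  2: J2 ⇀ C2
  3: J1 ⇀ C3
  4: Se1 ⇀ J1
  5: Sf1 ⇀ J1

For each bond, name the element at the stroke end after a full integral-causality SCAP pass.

bond 4 |J1  (Se1 (Se) sets effort on bond)
bond 5 |Sf1  (Sf1: flow source, stroke at near end)
bond 0 |J1  (J1 flow already set via bond 5)
bond 1 |J1  (common-f at J1 fixed by 5)
bond 3 |J1  (common-f at J1 fixed by 5)
bond 2 |J2  (J2: last free bond brings effort in)

#0 stroke→J1
#1 stroke→J1
#2 stroke→J2
#3 stroke→J1
#4 stroke→J1
#5 stroke→Sf1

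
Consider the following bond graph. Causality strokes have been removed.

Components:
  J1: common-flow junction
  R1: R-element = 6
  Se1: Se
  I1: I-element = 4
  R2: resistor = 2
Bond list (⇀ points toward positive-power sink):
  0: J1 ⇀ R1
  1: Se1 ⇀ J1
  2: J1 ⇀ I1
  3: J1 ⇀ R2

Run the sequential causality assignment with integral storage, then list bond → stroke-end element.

#1 stroke→J1  (Se1: effort source, stroke at far end)
#2 stroke→I1  (I1: I, integral causality)
#0 stroke→J1  (1-jn J1 has f-setter on 2)
#3 stroke→J1  (J1: bond 2 brought flow, rest push out)

#0 stroke→J1
#1 stroke→J1
#2 stroke→I1
#3 stroke→J1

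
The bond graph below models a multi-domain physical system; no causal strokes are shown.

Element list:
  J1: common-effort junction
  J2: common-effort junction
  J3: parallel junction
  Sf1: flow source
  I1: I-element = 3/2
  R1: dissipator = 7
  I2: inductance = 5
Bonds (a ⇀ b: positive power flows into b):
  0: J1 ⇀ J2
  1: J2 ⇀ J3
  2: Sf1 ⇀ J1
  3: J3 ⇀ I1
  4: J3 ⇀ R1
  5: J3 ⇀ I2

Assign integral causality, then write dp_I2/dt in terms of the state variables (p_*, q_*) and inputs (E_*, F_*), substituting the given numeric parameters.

#2 →Sf1  (Sf1: flow source, stroke at near end)
#0 →J1  (J1 needs exactly one e-in)
#1 →J2  (closing 0-jn rule on J2)
#3 →I1  (I1: I, integral causality)
#5 →I2  (I2 integral (f out))
#4 →J3  (J3 needs exactly one e-in)

dp_I2/dt = 7*F_Sf1 - 14*p_I1/3 - 7*p_I2/5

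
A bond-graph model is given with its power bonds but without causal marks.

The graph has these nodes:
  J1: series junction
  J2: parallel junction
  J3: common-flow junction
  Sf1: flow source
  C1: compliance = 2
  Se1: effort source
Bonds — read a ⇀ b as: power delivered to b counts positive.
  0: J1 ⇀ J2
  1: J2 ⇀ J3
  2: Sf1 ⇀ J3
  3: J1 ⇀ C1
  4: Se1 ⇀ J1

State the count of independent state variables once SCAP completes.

b2 stroke→Sf1  (Sf1 (Sf) sets flow on bond)
b4 stroke→J1  (Se1 fixes effort; stroke away)
b1 stroke→J3  (1-jn J3 has f-setter on 2)
b0 stroke→J2  (J2 needs exactly one e-in)
b3 stroke→J1  (J1: bond 0 brought flow, rest push out)

1  (C1 all integral)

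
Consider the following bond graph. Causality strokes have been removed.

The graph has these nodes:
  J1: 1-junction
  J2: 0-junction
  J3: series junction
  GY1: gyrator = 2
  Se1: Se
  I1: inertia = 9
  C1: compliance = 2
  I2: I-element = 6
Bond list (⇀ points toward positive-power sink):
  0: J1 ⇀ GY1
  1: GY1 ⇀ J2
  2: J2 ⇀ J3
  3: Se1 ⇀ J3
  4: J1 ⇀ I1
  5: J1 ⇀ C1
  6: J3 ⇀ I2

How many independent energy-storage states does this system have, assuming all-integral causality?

3  (C1, I1, I2 all integral)

b3 |J3  (Se1 fixes effort; stroke away)
b4 |I1  (prefer integral on I1)
b0 |J1  (J1 flow already set via bond 4)
b5 |J1  (common-f at J1 fixed by 4)
b1 |J2  (through GY1, causality inverts; strokes same side of GY1)
b2 |J3  (0-jn J2 has e-setter on 1)
b6 |I2  (J3 needs exactly one f-in)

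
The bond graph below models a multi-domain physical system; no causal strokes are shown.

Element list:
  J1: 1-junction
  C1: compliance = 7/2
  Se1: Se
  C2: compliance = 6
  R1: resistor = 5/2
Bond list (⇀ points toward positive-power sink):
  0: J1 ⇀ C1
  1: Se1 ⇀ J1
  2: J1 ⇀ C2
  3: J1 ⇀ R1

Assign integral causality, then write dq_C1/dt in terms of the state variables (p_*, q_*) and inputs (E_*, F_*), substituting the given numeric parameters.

dq_C1/dt = 2*E_Se1/5 - 4*q_C1/35 - q_C2/15

bond 1 →J1  (source Se1 imposes e)
bond 0 →J1  (C1: C, integral causality)
bond 2 →J1  (C2 integral (e out))
bond 3 →R1  (closing 1-jn rule on J1)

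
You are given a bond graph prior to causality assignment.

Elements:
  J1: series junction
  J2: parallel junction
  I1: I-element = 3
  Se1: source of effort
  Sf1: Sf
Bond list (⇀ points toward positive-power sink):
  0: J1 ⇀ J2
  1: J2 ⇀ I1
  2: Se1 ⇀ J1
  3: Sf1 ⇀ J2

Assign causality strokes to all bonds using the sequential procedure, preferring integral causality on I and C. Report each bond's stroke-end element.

bond 0 stroke→J2
bond 1 stroke→I1
bond 2 stroke→J1
bond 3 stroke→Sf1

β2 |J1  (Se1: effort source, stroke at far end)
β3 |Sf1  (Sf1 fixes flow; stroke at Sf1)
β0 |J2  (only one flow-in slot at J1)
β1 |I1  (J2: bond 0 brought effort, rest push out)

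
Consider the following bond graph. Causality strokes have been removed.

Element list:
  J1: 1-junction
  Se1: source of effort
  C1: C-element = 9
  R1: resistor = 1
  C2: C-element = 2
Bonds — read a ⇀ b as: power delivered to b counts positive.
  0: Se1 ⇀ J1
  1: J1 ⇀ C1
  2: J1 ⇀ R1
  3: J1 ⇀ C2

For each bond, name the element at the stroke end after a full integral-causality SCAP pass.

b0 stroke at J1
b1 stroke at J1
b2 stroke at R1
b3 stroke at J1

#0 stroke→J1  (source Se1 imposes e)
#1 stroke→J1  (prefer integral on C1)
#3 stroke→J1  (C2 integral (e out))
#2 stroke→R1  (J1: last free bond brings flow in)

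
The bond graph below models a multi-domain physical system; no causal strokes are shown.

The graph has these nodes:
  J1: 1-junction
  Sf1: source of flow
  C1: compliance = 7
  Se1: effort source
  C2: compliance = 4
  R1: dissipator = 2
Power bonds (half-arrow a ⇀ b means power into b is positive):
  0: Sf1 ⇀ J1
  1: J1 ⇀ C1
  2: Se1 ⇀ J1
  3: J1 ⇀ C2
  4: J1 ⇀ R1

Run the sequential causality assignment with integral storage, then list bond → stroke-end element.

bond 0 stroke at Sf1
bond 1 stroke at J1
bond 2 stroke at J1
bond 3 stroke at J1
bond 4 stroke at J1

bond 0 |Sf1  (Sf1: flow source, stroke at near end)
bond 2 |J1  (Se1 fixes effort; stroke away)
bond 1 |J1  (J1: bond 0 brought flow, rest push out)
bond 3 |J1  (J1: bond 0 brought flow, rest push out)
bond 4 |J1  (1-jn J1 has f-setter on 0)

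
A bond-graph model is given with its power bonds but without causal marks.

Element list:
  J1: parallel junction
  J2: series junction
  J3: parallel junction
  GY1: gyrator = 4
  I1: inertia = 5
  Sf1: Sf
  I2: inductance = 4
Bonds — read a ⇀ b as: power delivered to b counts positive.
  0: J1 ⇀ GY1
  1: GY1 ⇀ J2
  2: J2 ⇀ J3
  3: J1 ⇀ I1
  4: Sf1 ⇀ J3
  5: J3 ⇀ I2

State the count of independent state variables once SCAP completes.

2  (I1, I2 all integral)

b4 →Sf1  (Sf1: flow source, stroke at near end)
b3 →I1  (I1 integral (f out))
b0 →J1  (closing 0-jn rule on J1)
b1 →J2  (GY1 both-in/both-out from 0)
b2 →J3  (closing 1-jn rule on J2)
b5 →I2  (J3: bond 2 brought effort, rest push out)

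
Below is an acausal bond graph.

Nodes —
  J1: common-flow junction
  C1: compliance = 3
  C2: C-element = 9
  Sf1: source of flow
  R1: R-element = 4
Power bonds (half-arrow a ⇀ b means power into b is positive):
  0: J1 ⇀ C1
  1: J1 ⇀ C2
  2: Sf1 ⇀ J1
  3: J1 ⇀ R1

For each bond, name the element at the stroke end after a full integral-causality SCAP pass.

bond 2 stroke→Sf1  (Sf1 (Sf) sets flow on bond)
bond 0 stroke→J1  (J1: bond 2 brought flow, rest push out)
bond 1 stroke→J1  (J1 flow already set via bond 2)
bond 3 stroke→J1  (common-f at J1 fixed by 2)

#0 stroke→J1
#1 stroke→J1
#2 stroke→Sf1
#3 stroke→J1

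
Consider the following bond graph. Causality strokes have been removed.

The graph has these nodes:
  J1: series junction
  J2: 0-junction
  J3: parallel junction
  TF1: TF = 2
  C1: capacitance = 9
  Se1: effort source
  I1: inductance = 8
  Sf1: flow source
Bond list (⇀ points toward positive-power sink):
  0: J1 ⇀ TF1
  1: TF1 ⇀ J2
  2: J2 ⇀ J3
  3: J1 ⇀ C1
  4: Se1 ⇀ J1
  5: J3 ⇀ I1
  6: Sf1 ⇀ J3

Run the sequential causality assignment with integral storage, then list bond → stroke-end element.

bond 4 |J1  (source Se1 imposes e)
bond 6 |Sf1  (source Sf1 imposes f)
bond 3 |J1  (prefer integral on C1)
bond 0 |TF1  (only one flow-in slot at J1)
bond 1 |J2  (TF1 one-in-one-out from 0)
bond 2 |J3  (J2: bond 1 brought effort, rest push out)
bond 5 |I1  (0-jn J3 has e-setter on 2)

β0 |TF1
β1 |J2
β2 |J3
β3 |J1
β4 |J1
β5 |I1
β6 |Sf1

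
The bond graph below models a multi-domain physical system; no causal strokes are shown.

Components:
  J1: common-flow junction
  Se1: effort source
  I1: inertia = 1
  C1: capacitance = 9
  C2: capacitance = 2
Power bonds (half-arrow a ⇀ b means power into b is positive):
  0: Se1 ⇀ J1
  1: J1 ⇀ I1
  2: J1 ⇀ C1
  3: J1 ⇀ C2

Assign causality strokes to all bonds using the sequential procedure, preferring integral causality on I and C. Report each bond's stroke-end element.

#0 stroke→J1
#1 stroke→I1
#2 stroke→J1
#3 stroke→J1

bond 0 stroke at J1  (Se1 fixes effort; stroke away)
bond 1 stroke at I1  (I1 outputs flow p/I1)
bond 2 stroke at J1  (common-f at J1 fixed by 1)
bond 3 stroke at J1  (1-jn J1 has f-setter on 1)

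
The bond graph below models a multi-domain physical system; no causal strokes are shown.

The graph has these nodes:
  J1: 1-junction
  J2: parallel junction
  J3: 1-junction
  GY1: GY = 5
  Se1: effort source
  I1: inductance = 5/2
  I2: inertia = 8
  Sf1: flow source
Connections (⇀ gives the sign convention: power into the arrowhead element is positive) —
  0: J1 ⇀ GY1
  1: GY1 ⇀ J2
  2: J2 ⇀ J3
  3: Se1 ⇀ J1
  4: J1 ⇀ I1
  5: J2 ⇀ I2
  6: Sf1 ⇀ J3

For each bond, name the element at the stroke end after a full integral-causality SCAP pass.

bond 0 stroke at J1
bond 1 stroke at J2
bond 2 stroke at J3
bond 3 stroke at J1
bond 4 stroke at I1
bond 5 stroke at I2
bond 6 stroke at Sf1

#3 stroke at J1  (Se1 fixes effort; stroke away)
#6 stroke at Sf1  (Sf1 (Sf) sets flow on bond)
#2 stroke at J3  (common-f at J3 fixed by 6)
#4 stroke at I1  (I1: I, integral causality)
#0 stroke at J1  (common-f at J1 fixed by 4)
#1 stroke at J2  (GY1: gyrator matches bond 0)
#5 stroke at I2  (J2 effort already set via bond 1)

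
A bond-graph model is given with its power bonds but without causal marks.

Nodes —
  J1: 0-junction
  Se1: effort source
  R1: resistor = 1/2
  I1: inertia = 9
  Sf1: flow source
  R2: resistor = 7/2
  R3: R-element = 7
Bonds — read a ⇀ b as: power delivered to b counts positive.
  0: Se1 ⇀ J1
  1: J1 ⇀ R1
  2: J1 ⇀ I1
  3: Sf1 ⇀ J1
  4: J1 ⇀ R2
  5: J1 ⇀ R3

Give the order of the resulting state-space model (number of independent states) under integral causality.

1  (I1 all integral)

bond 0 stroke→J1  (source Se1 imposes e)
bond 3 stroke→Sf1  (source Sf1 imposes f)
bond 1 stroke→R1  (J1: bond 0 brought effort, rest push out)
bond 2 stroke→I1  (J1: bond 0 brought effort, rest push out)
bond 4 stroke→R2  (J1: bond 0 brought effort, rest push out)
bond 5 stroke→R3  (0-jn J1 has e-setter on 0)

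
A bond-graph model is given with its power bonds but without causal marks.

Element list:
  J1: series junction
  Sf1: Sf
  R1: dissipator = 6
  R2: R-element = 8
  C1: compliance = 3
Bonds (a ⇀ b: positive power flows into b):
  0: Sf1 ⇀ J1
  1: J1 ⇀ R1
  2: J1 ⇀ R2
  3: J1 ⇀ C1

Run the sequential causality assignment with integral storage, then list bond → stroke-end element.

bond 0 →Sf1  (Sf1 (Sf) sets flow on bond)
bond 1 →J1  (J1: bond 0 brought flow, rest push out)
bond 2 →J1  (common-f at J1 fixed by 0)
bond 3 →J1  (common-f at J1 fixed by 0)

bond 0 →Sf1
bond 1 →J1
bond 2 →J1
bond 3 →J1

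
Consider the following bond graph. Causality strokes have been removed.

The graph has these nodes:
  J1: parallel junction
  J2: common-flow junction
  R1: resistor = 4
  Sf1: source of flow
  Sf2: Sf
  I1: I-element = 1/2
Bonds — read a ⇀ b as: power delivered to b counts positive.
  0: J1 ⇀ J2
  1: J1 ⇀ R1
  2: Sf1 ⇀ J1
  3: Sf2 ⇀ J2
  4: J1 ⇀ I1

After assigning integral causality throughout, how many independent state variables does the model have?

1  (I1 all integral)

#2 stroke at Sf1  (source Sf1 imposes f)
#3 stroke at Sf2  (Sf2: flow source, stroke at near end)
#0 stroke at J2  (J2 flow already set via bond 3)
#4 stroke at I1  (prefer integral on I1)
#1 stroke at J1  (J1: last free bond brings effort in)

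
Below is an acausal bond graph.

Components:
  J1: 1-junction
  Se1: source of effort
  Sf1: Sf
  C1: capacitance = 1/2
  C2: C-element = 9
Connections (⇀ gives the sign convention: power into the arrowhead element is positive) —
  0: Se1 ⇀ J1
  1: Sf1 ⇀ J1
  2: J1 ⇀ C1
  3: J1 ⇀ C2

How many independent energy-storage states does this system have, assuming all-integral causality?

β0 |J1  (Se1 fixes effort; stroke away)
β1 |Sf1  (source Sf1 imposes f)
β2 |J1  (1-jn J1 has f-setter on 1)
β3 |J1  (1-jn J1 has f-setter on 1)

2  (C1, C2 all integral)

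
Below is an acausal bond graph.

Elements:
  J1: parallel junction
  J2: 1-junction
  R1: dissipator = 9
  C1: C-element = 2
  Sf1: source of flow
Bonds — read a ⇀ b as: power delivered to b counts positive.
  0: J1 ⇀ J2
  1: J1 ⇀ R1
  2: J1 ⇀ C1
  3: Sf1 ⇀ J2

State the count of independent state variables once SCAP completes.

#3 |Sf1  (Sf1: flow source, stroke at near end)
#0 |J2  (common-f at J2 fixed by 3)
#2 |J1  (C1: C, integral causality)
#1 |R1  (J1: bond 2 brought effort, rest push out)

1  (C1 all integral)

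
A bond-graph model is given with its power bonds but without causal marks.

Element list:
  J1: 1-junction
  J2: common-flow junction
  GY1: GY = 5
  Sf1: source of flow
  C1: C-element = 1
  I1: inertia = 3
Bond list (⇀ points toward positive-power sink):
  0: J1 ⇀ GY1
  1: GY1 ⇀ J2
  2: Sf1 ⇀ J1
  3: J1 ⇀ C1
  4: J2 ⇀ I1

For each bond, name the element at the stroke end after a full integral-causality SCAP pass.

#2 |Sf1  (source Sf1 imposes f)
#0 |J1  (J1: bond 2 brought flow, rest push out)
#3 |J1  (J1 flow already set via bond 2)
#1 |J2  (GY GY1: same side as bond 0)
#4 |I1  (only one flow-in slot at J2)

#0 stroke→J1
#1 stroke→J2
#2 stroke→Sf1
#3 stroke→J1
#4 stroke→I1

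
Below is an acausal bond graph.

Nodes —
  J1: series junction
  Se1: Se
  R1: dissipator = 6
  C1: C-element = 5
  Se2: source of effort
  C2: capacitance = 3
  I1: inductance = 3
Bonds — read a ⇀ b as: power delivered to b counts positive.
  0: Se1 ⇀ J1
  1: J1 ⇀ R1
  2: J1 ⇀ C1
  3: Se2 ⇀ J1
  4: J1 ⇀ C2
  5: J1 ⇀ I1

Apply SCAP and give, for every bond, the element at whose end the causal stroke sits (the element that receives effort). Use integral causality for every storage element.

bond 0 →J1
bond 1 →J1
bond 2 →J1
bond 3 →J1
bond 4 →J1
bond 5 →I1

b0 →J1  (Se1 (Se) sets effort on bond)
b3 →J1  (Se2 fixes effort; stroke away)
b2 →J1  (C1 integral (e out))
b4 →J1  (C2 integral (e out))
b5 →I1  (I1: I, integral causality)
b1 →J1  (common-f at J1 fixed by 5)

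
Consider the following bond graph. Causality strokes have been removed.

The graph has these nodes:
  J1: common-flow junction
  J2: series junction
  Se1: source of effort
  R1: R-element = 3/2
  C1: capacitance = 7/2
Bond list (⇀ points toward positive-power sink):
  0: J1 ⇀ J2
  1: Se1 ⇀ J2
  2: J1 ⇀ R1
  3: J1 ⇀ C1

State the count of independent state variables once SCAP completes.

#1 stroke at J2  (Se1 (Se) sets effort on bond)
#0 stroke at J1  (closing 1-jn rule on J2)
#3 stroke at J1  (C1 integral (e out))
#2 stroke at R1  (J1 needs exactly one f-in)

1  (C1 all integral)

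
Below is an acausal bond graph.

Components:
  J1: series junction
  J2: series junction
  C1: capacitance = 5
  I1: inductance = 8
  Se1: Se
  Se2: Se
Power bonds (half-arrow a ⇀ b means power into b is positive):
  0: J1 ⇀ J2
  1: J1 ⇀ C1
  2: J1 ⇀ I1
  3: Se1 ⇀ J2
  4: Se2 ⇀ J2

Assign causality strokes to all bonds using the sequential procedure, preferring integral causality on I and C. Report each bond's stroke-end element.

β3 →J2  (Se1: effort source, stroke at far end)
β4 →J2  (Se2: effort source, stroke at far end)
β0 →J1  (closing 1-jn rule on J2)
β1 →J1  (C1 integral (e out))
β2 →I1  (J1 needs exactly one f-in)

β0 |J1
β1 |J1
β2 |I1
β3 |J2
β4 |J2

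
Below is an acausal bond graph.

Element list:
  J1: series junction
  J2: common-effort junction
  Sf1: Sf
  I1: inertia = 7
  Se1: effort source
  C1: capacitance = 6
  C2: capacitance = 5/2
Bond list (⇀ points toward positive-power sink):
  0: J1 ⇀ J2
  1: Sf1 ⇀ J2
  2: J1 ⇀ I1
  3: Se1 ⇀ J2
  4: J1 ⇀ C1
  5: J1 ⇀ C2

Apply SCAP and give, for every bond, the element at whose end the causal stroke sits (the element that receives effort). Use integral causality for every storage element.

#0 stroke at J1
#1 stroke at Sf1
#2 stroke at I1
#3 stroke at J2
#4 stroke at J1
#5 stroke at J1

#1 →Sf1  (Sf1: flow source, stroke at near end)
#3 →J2  (Se1 fixes effort; stroke away)
#0 →J1  (0-jn J2 has e-setter on 3)
#2 →I1  (I1 outputs flow p/I1)
#4 →J1  (J1 flow already set via bond 2)
#5 →J1  (J1 flow already set via bond 2)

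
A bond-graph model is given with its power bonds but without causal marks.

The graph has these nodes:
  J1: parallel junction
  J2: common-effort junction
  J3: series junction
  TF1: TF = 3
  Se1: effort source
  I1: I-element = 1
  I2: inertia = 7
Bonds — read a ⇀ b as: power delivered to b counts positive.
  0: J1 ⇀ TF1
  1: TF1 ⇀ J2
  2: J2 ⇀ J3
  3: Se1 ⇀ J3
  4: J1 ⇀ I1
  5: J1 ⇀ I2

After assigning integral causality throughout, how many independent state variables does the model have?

bond 3 |J3  (Se1 fixes effort; stroke away)
bond 2 |J2  (closing 1-jn rule on J3)
bond 1 |TF1  (common-e at J2 fixed by 2)
bond 0 |J1  (TF TF1: opposite of bond 1)
bond 4 |I1  (common-e at J1 fixed by 0)
bond 5 |I2  (0-jn J1 has e-setter on 0)

2  (I1, I2 all integral)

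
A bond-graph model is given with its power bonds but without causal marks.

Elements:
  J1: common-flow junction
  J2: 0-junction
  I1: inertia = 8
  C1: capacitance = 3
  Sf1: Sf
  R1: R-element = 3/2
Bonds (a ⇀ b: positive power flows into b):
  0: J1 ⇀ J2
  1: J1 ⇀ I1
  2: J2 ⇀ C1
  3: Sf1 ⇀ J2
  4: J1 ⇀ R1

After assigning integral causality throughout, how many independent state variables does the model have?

2  (C1, I1 all integral)

β3 →Sf1  (Sf1: flow source, stroke at near end)
β1 →I1  (I1: I, integral causality)
β0 →J1  (common-f at J1 fixed by 1)
β4 →J1  (J1 flow already set via bond 1)
β2 →J2  (closing 0-jn rule on J2)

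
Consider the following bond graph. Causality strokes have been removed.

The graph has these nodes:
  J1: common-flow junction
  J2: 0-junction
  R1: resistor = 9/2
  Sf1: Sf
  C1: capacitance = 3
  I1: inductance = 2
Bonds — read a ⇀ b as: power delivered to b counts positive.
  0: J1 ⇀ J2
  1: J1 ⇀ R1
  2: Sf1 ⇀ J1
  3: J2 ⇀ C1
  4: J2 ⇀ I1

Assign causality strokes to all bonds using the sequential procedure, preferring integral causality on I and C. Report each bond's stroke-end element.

β0 stroke→J1
β1 stroke→J1
β2 stroke→Sf1
β3 stroke→J2
β4 stroke→I1

β2 stroke at Sf1  (source Sf1 imposes f)
β0 stroke at J1  (1-jn J1 has f-setter on 2)
β1 stroke at J1  (common-f at J1 fixed by 2)
β3 stroke at J2  (prefer integral on C1)
β4 stroke at I1  (J2 effort already set via bond 3)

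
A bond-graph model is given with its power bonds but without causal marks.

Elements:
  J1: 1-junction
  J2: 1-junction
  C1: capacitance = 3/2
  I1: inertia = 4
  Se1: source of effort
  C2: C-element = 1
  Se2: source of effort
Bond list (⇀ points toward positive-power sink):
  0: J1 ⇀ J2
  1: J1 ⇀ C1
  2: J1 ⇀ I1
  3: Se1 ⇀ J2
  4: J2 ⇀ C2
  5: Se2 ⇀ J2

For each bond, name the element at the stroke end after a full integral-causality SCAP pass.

bond 3 |J2  (Se1 fixes effort; stroke away)
bond 5 |J2  (source Se2 imposes e)
bond 1 |J1  (C1 outputs effort q/C1)
bond 2 |I1  (prefer integral on I1)
bond 0 |J1  (J1 flow already set via bond 2)
bond 4 |J2  (J2 flow already set via bond 0)

β0 stroke at J1
β1 stroke at J1
β2 stroke at I1
β3 stroke at J2
β4 stroke at J2
β5 stroke at J2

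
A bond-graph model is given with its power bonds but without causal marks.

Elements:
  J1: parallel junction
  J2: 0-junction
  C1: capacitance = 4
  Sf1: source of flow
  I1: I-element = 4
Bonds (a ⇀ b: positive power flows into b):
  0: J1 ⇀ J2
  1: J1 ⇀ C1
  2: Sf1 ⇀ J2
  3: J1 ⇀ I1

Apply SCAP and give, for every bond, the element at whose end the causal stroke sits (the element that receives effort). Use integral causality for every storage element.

bond 2 stroke at Sf1  (Sf1 fixes flow; stroke at Sf1)
bond 0 stroke at J2  (J2: last free bond brings effort in)
bond 1 stroke at J1  (prefer integral on C1)
bond 3 stroke at I1  (J1 effort already set via bond 1)

b0 stroke at J2
b1 stroke at J1
b2 stroke at Sf1
b3 stroke at I1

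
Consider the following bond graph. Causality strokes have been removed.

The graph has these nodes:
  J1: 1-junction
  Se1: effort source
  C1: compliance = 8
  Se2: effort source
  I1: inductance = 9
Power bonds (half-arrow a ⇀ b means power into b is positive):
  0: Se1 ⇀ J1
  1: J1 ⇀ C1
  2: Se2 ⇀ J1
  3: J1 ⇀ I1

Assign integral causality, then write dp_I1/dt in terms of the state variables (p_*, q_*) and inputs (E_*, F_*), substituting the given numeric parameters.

#0 →J1  (Se1 (Se) sets effort on bond)
#2 →J1  (Se2 fixes effort; stroke away)
#1 →J1  (prefer integral on C1)
#3 →I1  (closing 1-jn rule on J1)

dp_I1/dt = E_Se1 + E_Se2 - q_C1/8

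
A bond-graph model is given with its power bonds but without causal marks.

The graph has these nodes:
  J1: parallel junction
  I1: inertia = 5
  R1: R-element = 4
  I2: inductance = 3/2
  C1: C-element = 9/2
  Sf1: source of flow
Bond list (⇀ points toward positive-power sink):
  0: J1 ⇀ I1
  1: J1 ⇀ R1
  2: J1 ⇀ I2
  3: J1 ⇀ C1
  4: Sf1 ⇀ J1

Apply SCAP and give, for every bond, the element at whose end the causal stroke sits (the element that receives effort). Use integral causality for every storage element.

b0 stroke→I1
b1 stroke→R1
b2 stroke→I2
b3 stroke→J1
b4 stroke→Sf1

β4 →Sf1  (source Sf1 imposes f)
β0 →I1  (I1 integral (f out))
β2 →I2  (I2: I, integral causality)
β3 →J1  (C1 integral (e out))
β1 →R1  (common-e at J1 fixed by 3)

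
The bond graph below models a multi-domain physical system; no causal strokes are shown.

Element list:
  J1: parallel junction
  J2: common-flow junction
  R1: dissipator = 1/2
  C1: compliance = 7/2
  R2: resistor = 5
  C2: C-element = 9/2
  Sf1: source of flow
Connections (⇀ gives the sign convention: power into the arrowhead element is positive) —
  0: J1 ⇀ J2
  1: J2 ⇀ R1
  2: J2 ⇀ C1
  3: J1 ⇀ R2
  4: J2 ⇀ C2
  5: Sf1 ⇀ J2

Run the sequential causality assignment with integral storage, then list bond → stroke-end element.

β0 →J2
β1 →J2
β2 →J2
β3 →J1
β4 →J2
β5 →Sf1

#5 stroke→Sf1  (Sf1: flow source, stroke at near end)
#0 stroke→J2  (J2: bond 5 brought flow, rest push out)
#1 stroke→J2  (J2 flow already set via bond 5)
#2 stroke→J2  (J2: bond 5 brought flow, rest push out)
#4 stroke→J2  (J2: bond 5 brought flow, rest push out)
#3 stroke→J1  (closing 0-jn rule on J1)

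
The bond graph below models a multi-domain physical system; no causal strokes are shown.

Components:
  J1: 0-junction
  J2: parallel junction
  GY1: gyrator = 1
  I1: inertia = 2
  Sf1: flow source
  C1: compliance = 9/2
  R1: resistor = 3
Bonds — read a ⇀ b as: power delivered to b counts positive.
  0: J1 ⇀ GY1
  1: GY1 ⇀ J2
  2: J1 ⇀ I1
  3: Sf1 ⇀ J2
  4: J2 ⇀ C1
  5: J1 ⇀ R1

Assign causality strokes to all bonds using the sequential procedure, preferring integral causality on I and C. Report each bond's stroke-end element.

#3 →Sf1  (Sf1 fixes flow; stroke at Sf1)
#2 →I1  (I1: I, integral causality)
#4 →J2  (C1 integral (e out))
#1 →GY1  (common-e at J2 fixed by 4)
#0 →GY1  (GY GY1: same side as bond 1)
#5 →J1  (closing 0-jn rule on J1)

bond 0 stroke→GY1
bond 1 stroke→GY1
bond 2 stroke→I1
bond 3 stroke→Sf1
bond 4 stroke→J2
bond 5 stroke→J1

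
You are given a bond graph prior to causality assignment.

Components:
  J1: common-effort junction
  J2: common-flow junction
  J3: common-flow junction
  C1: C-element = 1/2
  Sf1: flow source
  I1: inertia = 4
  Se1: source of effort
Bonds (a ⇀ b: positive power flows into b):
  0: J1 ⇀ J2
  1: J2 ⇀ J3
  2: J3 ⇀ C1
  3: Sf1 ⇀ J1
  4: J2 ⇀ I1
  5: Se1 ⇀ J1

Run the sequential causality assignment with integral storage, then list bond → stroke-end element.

b3 →Sf1  (Sf1: flow source, stroke at near end)
b5 →J1  (source Se1 imposes e)
b0 →J2  (J1: bond 5 brought effort, rest push out)
b2 →J3  (prefer integral on C1)
b1 →J2  (J3 needs exactly one f-in)
b4 →I1  (J2: last free bond brings flow in)

β0 stroke→J2
β1 stroke→J2
β2 stroke→J3
β3 stroke→Sf1
β4 stroke→I1
β5 stroke→J1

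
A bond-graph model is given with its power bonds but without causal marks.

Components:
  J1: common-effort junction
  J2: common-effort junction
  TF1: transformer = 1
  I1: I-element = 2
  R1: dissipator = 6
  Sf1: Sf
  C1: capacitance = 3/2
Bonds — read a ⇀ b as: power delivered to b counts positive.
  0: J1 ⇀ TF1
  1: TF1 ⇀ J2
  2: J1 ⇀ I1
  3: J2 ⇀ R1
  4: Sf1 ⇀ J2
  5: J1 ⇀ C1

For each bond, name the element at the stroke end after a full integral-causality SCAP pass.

b0 |TF1
b1 |J2
b2 |I1
b3 |R1
b4 |Sf1
b5 |J1

β4 stroke→Sf1  (source Sf1 imposes f)
β2 stroke→I1  (I1: I, integral causality)
β5 stroke→J1  (C1 outputs effort q/C1)
β0 stroke→TF1  (J1: bond 5 brought effort, rest push out)
β1 stroke→J2  (TF TF1: opposite of bond 0)
β3 stroke→R1  (J2: bond 1 brought effort, rest push out)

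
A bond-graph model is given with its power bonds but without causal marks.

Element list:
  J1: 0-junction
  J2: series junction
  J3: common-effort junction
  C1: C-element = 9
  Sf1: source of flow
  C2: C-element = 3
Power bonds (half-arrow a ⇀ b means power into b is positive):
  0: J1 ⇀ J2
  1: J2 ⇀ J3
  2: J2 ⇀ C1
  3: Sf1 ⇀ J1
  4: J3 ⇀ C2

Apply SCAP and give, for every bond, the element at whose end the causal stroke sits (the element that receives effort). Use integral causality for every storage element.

bond 3 stroke at Sf1  (Sf1: flow source, stroke at near end)
bond 0 stroke at J1  (J1 needs exactly one e-in)
bond 1 stroke at J2  (1-jn J2 has f-setter on 0)
bond 2 stroke at J2  (J2: bond 0 brought flow, rest push out)
bond 4 stroke at J3  (J3 needs exactly one e-in)

bond 0 stroke→J1
bond 1 stroke→J2
bond 2 stroke→J2
bond 3 stroke→Sf1
bond 4 stroke→J3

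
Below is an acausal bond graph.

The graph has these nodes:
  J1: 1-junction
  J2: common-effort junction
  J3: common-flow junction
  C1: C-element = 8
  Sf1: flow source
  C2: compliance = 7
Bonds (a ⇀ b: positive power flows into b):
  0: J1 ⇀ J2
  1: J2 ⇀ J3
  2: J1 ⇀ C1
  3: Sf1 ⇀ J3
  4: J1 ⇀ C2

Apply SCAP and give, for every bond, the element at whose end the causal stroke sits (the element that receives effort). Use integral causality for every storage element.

#3 stroke at Sf1  (Sf1 fixes flow; stroke at Sf1)
#1 stroke at J3  (J3: bond 3 brought flow, rest push out)
#0 stroke at J2  (closing 0-jn rule on J2)
#2 stroke at J1  (J1 flow already set via bond 0)
#4 stroke at J1  (J1: bond 0 brought flow, rest push out)

#0 stroke at J2
#1 stroke at J3
#2 stroke at J1
#3 stroke at Sf1
#4 stroke at J1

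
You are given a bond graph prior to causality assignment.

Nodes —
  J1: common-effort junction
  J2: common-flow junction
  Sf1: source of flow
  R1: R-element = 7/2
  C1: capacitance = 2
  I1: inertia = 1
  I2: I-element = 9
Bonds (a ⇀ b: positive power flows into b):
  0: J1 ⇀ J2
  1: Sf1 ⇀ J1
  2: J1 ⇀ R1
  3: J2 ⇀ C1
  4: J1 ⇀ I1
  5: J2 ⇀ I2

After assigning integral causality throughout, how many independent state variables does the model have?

3  (C1, I1, I2 all integral)

#1 stroke at Sf1  (Sf1 (Sf) sets flow on bond)
#3 stroke at J2  (C1 integral (e out))
#4 stroke at I1  (I1 integral (f out))
#5 stroke at I2  (prefer integral on I2)
#0 stroke at J2  (1-jn J2 has f-setter on 5)
#2 stroke at J1  (J1 needs exactly one e-in)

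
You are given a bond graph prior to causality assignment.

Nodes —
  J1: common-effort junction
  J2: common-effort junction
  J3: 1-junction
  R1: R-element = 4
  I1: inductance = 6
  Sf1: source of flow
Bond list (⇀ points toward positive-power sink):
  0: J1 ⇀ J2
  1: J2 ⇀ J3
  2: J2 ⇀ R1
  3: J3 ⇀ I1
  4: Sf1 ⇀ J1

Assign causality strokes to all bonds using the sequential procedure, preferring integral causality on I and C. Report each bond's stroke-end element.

bond 4 stroke→Sf1  (Sf1 fixes flow; stroke at Sf1)
bond 0 stroke→J1  (closing 0-jn rule on J1)
bond 3 stroke→I1  (prefer integral on I1)
bond 1 stroke→J3  (1-jn J3 has f-setter on 3)
bond 2 stroke→J2  (closing 0-jn rule on J2)

b0 |J1
b1 |J3
b2 |J2
b3 |I1
b4 |Sf1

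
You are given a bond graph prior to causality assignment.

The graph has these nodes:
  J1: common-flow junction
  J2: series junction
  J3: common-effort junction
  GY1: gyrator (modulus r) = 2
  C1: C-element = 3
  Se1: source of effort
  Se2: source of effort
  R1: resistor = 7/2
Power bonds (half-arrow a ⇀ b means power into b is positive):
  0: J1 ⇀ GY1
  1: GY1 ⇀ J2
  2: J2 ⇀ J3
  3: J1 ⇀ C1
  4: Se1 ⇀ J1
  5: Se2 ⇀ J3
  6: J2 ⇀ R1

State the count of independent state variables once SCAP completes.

β4 |J1  (source Se1 imposes e)
β5 |J3  (source Se2 imposes e)
β2 |J2  (0-jn J3 has e-setter on 5)
β3 |J1  (prefer integral on C1)
β0 |GY1  (J1: last free bond brings flow in)
β1 |GY1  (GY1 both-in/both-out from 0)
β6 |J2  (J2: bond 1 brought flow, rest push out)

1  (C1 all integral)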